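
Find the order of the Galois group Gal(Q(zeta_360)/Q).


|Gal(Q(zeta_360)/Q)| = phi(360)
= 96

96


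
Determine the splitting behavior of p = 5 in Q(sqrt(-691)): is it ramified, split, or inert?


K = Q(sqrt(-691)). Since d mod 4 = 1, disc(K) = -691.
Check p | disc: -691 mod 5 = 4.
p does not divide disc. Compute Legendre symbol (d/p):
4^((5-1)/2) mod 5 = 1
(d/p) = 1, so p splits: (p) = P*P' with e=1, f=1, g=2.
Therefore p is split.

split


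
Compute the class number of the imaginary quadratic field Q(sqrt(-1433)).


K = Q(sqrt(-1433)). d mod 4 = 3, so D = disc(K) = 4d = -5732
h(K) equals the number of primitive reduced positive-definite forms (a, b, c) = a*x^2 + b*x*y + c*y^2 with b^2 - 4ac = D,
where reduced means |b| <= a <= c, with b >= 0 whenever |b| = a or a = c, and primitive means gcd(a, b, c) = 1.
Reduced forces 3a^2 <= |D| = 5732, so 1 <= a <= 43; b must have the parity of D, and c = (b^2 - D)/(4a) must be an integer >= a.
Enumerate a = 1..43, b in [-a, a]:
  a=1: (1, 0, 1433)  [1]
  a=2: (2, 2, 717)  [1]
  a=3: (3, -2, 478), (3, 2, 478)  [2]
  a=4..5: none
  a=6: (6, -2, 239), (6, 2, 239)  [2]
  a=7: (7, -6, 206), (7, 6, 206)  [2]
  a=8: none
  a=9: (9, -8, 161), (9, 8, 161)  [2]
  a=10..12: none
  a=13: (13, -12, 113), (13, 12, 113)  [2]
  a=14: (14, -6, 103), (14, 6, 103)  [2]
  a=15..17: none
  a=18: (18, -10, 81), (18, 10, 81)  [2]
  a=19: (19, -14, 78), (19, 14, 78)  [2]
  a=20: none
  a=21: (21, -20, 73), (21, -8, 69), (21, 8, 69), (21, 20, 73)  [4]
  a=22: none
  a=23: (23, -8, 63), (23, 8, 63)  [2]
  a=24..25: none
  a=26: (26, -14, 57), (26, 14, 57)  [2]
  a=27: (27, -10, 54), (27, 10, 54)  [2]
  a=28..36: none
  a=37: (37, -22, 42), (37, 22, 42)  [2]
  a=38: (38, -14, 39), (38, 14, 39)  [2]
  a=39: (39, -38, 46), (39, 38, 46)  [2]
  a=40: none
  a=41: (41, -34, 42), (41, 34, 42)  [2]
  a=42..43: none
Total reduced forms: 1 + 1 + 2 + 2 + 2 + 2 + 2 + 2 + 2 + 2 + 4 + 2 + 2 + 2 + 2 + 2 + 2 + 2 = 36
h = 36

36


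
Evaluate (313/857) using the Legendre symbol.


p = 857 is prime, so compute (313/857) with the reciprocity algorithm (Jacobi-symbol steps: pull out 2s via (2/n), flip via reciprocity, reduce):
  reciprocity: (313/857) -> +(857/313)
  reduce: (231/313)
  reciprocity: (231/313) -> +(313/231)
  reduce: (82/231)
  pull out 2: (2/231) = +1  (since 231 mod 8 = 7)
  reciprocity: (41/231) -> +(231/41)
  reduce: (26/41)
  pull out 2: (2/41) = +1  (since 41 mod 8 = 1)
  reciprocity: (13/41) -> +(41/13)
  reduce: (2/13)
  pull out 2: (2/13) = -1  (since 13 mod 8 = 5)
  (1/13) = 1
Product of signs = -1
(313/857) = -1

-1


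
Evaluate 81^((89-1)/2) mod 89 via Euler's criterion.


p = 89 is prime and the exponent is (p-1)/2 = 44, so by Euler's criterion 81^44 = (81/89) = +1 or -1 mod 89.
Compute by square-and-multiply:
  44 = 32 + 8 + 4 (binary 101100)
  Repeated squaring mod 89: 81^1 = 81, 81^2 = 64, 81^4 = 2, 81^8 = 4, 81^16 = 16, 81^32 = 78
  81^44 = 81^32 * 81^8 * 81^4 = 78 * 4 * 2 mod 89
    78 * 4 = 312 = 45 mod 89
    45 * 2 = 90 = 1 mod 89
  81^44 = 1 mod 89
Result 1: 81 is a quadratic residue mod 89.
81^44 mod 89 = 1

1


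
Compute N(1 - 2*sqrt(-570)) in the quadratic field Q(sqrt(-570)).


N(a + b*sqrt(d)) = a^2 - d*b^2
= (1)^2 - (-570)*(-2)^2
= 1 + 2280
= 2281

2281


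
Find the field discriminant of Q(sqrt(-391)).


For K = Q(sqrt(d)) with d squarefree: disc(K) = d if d = 1 mod 4, and disc(K) = 4d if d = 2 or 3 mod 4.
Here d = -391, and d mod 4 = 1.
d = 1 mod 4 (O_K = Z[(1+sqrt(d))/2]), so disc(K) = d = -391

-391


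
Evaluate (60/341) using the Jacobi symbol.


Compute (60/341) via quadratic reciprocity:
  pull out 2: (2/341) = -1  (since 341 mod 8 = 5)
  pull out 2: (2/341) = -1  (since 341 mod 8 = 5)
  reciprocity: (15/341) -> +(341/15)
  reduce: (11/15)
  reciprocity: (11/15) -> -(15/11)
  reduce: (4/11)
  pull out 2: (2/11) = -1  (since 11 mod 8 = 3)
  pull out 2: (2/11) = -1  (since 11 mod 8 = 3)
  (1/11) = 1
Product of signs = -1

-1


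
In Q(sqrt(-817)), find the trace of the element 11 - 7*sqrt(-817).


Tr(a + b*sqrt(d)) = (a + b*sqrt(d)) + (a - b*sqrt(d)) = 2a
= 2 * (11)
= 22

22


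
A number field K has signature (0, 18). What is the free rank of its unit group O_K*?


By Dirichlet's unit theorem:
rank = r1 + r2 - 1
= 0 + 18 - 1
= 17

17


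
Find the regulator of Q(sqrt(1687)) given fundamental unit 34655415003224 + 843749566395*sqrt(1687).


epsilon = 34655415003224 + 843749566395*sqrt(1687)
= 6.9311e+13
R = ln(6.9311e+13)
= 31.8696

31.8696


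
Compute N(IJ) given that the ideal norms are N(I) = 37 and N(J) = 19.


N(IJ) = N(I) * N(J)
= 37 * 19
= 703

703


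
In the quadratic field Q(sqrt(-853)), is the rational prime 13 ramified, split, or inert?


K = Q(sqrt(-853)). Since d mod 4 = 3, disc(K) = -3412.
Check p | disc: -3412 mod 13 = 7.
p does not divide disc. Compute Legendre symbol (d/p):
5^((13-1)/2) mod 13 = -1
(d/p) = -1, so p is inert: (p) stays prime with e=1, f=2, g=1.
Therefore p is inert.

inert


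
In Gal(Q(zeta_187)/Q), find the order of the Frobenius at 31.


The Frobenius at p in Gal(Q(zeta_n)/Q) = (Z/nZ)* is the class of p, so its order is ord_187(31), the smallest k >= 1 with 31^k = 1 mod 187.
n = 187 = 11 * 17, phi(187) = 160; the order divides phi(n).
Divisors of 160: 1, 2, 4, 5, 8, 10, 16, 20, 32, 40, 80, 160
Repeated squaring mod 187: 31^1 = 31, 31^2 = 26, 31^4 = 115, 31^8 = 135, 31^16 = 86, 31^32 = 103, 31^64 = 137, 31^128 = 69
Test divisors in increasing order:
  k=1: 31^1 = 31 mod 187
  k=2: 31^2 = 26 mod 187
  k=4: 31^4 = 115 mod 187
  k=5: 31^5 = 115 * 31 = 12 mod 187
  k=8: 31^8 = 135 mod 187
  k=10: 31^10 = 135 * 26 = 144 mod 187
  k=16: 31^16 = 86 mod 187
  k=20: 31^20 = 86 * 115 = 166 mod 187
  k=32: 31^32 = 103 mod 187
  k=40: 31^40 = 103 * 135 = 67 mod 187
  k=80: 31^80 = 137 * 86 = 1 mod 187  <- first divisor giving 1
Order = 80

80


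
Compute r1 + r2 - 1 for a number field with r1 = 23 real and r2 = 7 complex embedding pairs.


By Dirichlet's unit theorem:
rank = r1 + r2 - 1
= 23 + 7 - 1
= 29

29


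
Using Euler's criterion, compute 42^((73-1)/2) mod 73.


p = 73 is prime and the exponent is (p-1)/2 = 36, so by Euler's criterion 42^36 = (42/73) = +1 or -1 mod 73.
Compute by square-and-multiply:
  36 = 32 + 4 (binary 100100)
  Repeated squaring mod 73: 42^1 = 42, 42^2 = 12, 42^4 = 71, 42^8 = 4, 42^16 = 16, 42^32 = 37
  42^36 = 42^32 * 42^4 = 37 * 71 mod 73
    37 * 71 = 2627 = 72 mod 73
  42^36 = 72 mod 73
Result 72 = p - 1 = -1 mod 73: 42 is a quadratic non-residue mod 73. As a residue in [0, p-1] the value is 72.
42^36 mod 73 = 72

72


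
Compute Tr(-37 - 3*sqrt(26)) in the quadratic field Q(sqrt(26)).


Tr(a + b*sqrt(d)) = (a + b*sqrt(d)) + (a - b*sqrt(d)) = 2a
= 2 * (-37)
= -74

-74


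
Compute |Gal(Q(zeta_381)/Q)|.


|Gal(Q(zeta_381)/Q)| = phi(381)
= 252

252


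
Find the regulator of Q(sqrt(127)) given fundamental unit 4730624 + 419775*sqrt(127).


epsilon = 4730624 + 419775*sqrt(127)
= 9.4612e+06
R = ln(9.4612e+06)
= 16.0627

16.0627


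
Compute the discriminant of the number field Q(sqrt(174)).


For K = Q(sqrt(d)) with d squarefree: disc(K) = d if d = 1 mod 4, and disc(K) = 4d if d = 2 or 3 mod 4.
Here d = 174, and d mod 4 = 2.
d = 2 mod 4, not 1 (O_K = Z[sqrt(d)]), so disc(K) = 4d = 4 * (174) = 696

696


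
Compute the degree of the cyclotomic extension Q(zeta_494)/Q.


The degree equals Euler's totient phi(494).
494 = 2 * 13 * 19
phi(494) = 216

216


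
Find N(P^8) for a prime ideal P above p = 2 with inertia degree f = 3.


N(P^a) = p^(a*f)
= 2^(8*3)
= 2^24
= 16777216

16777216


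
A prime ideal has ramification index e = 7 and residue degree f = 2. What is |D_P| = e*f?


|D_P| = e * f
= 7 * 2
= 14

14


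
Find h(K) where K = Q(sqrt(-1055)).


K = Q(sqrt(-1055)). d mod 4 = 1, so D = disc(K) = d = -1055
h(K) equals the number of primitive reduced positive-definite forms (a, b, c) = a*x^2 + b*x*y + c*y^2 with b^2 - 4ac = D,
where reduced means |b| <= a <= c, with b >= 0 whenever |b| = a or a = c, and primitive means gcd(a, b, c) = 1.
Reduced forces 3a^2 <= |D| = 1055, so 1 <= a <= 18; b must have the parity of D, and c = (b^2 - D)/(4a) must be an integer >= a.
Enumerate a = 1..18, b in [-a, a]:
  a=1: (1, 1, 264)  [1]
  a=2: (2, -1, 132), (2, 1, 132)  [2]
  a=3: (3, -1, 88), (3, 1, 88)  [2]
  a=4: (4, -1, 66), (4, 1, 66)  [2]
  a=5: (5, 5, 54)  [1]
  a=6: (6, -5, 45), (6, -1, 44), (6, 1, 44), (6, 5, 45)  [4]
  a=7: (7, -3, 38), (7, 3, 38)  [2]
  a=8: (8, -1, 33), (8, 1, 33)  [2]
  a=9: (9, -5, 30), (9, 5, 30)  [2]
  a=10: (10, -5, 27), (10, 5, 27)  [2]
  a=11: (11, -1, 24), (11, 1, 24)  [2]
  a=12: (12, -7, 23), (12, -1, 22), (12, 1, 22), (12, 7, 23)  [4]
  a=13: none
  a=14: (14, -11, 21), (14, -3, 19), (14, 3, 19), (14, 11, 21)  [4]
  a=15: (15, -5, 18), (15, 5, 18)  [2]
  a=16: (16, -15, 20), (16, 15, 20)  [2]
  a=17: (17, -13, 18), (17, 13, 18)  [2]
  a=18: none
Total reduced forms: 1 + 2 + 2 + 2 + 1 + 4 + 2 + 2 + 2 + 2 + 2 + 4 + 4 + 2 + 2 + 2 = 36
h = 36

36


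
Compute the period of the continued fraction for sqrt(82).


Run the CF algorithm for sqrt(82).
a_0 = floor(sqrt(82)) = 9; set m_0=0, q_0=1.
Recurrence: m' = q*a - m,  q' = (d - m'^2)/q,  a' = floor((a_0 + m')/q').
  step 1: m=9, q=1, a=18
a_1 = 2*a_0 = 18, so the period closes here.
sqrt(82) = [9; 18]
Period length = 1

1


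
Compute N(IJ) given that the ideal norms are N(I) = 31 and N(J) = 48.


N(IJ) = N(I) * N(J)
= 31 * 48
= 1488

1488


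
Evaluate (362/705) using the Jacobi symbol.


Compute (362/705) via quadratic reciprocity:
  pull out 2: (2/705) = +1  (since 705 mod 8 = 1)
  reciprocity: (181/705) -> +(705/181)
  reduce: (162/181)
  pull out 2: (2/181) = -1  (since 181 mod 8 = 5)
  reciprocity: (81/181) -> +(181/81)
  reduce: (19/81)
  reciprocity: (19/81) -> +(81/19)
  reduce: (5/19)
  reciprocity: (5/19) -> +(19/5)
  reduce: (4/5)
  pull out 2: (2/5) = -1  (since 5 mod 8 = 5)
  pull out 2: (2/5) = -1  (since 5 mod 8 = 5)
  (1/5) = 1
Product of signs = -1

-1


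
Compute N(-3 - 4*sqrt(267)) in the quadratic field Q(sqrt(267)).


N(a + b*sqrt(d)) = a^2 - d*b^2
= (-3)^2 - (267)*(-4)^2
= 9 - 4272
= -4263

-4263


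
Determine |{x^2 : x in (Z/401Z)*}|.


For prime p, the number of non-zero quadratic residues is (p-1)/2.
= (401-1)/2
= 200

200


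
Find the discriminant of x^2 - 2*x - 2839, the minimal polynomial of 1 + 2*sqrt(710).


The element 1 + 2*sqrt(710) has minimal polynomial:
x^2 - 2*x - 2839
Discriminant = (-2)^2 - 4*(-2839)
= 4 + 11356
= 11360

11360


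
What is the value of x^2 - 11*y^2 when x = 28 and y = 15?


x^2 - d*y^2
= 28^2 - 11*15^2
= 784 - 2475
= -1691

-1691


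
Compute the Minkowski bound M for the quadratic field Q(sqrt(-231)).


d = -231, d mod 4 = 1, so disc(K) = d = -231; |disc(K)| = 231
Imaginary quadratic field, so n = 2, s = r2 = 1, r1 = 0
M = (n!/n^n) * (4/pi)^s * sqrt(|disc(K)|) = (2!/2^2) * (4/pi)^1 * sqrt(231)
= 0.5 * 1.273240 * 15.198684
= 9.6758

9.6758


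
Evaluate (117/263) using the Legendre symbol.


p = 263 is prime, so compute (117/263) with the reciprocity algorithm (Jacobi-symbol steps: pull out 2s via (2/n), flip via reciprocity, reduce):
  reciprocity: (117/263) -> +(263/117)
  reduce: (29/117)
  reciprocity: (29/117) -> +(117/29)
  reduce: (1/29)
  (1/29) = 1
Product of signs = 1
(117/263) = 1

1


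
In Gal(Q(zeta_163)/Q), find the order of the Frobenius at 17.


The Frobenius at p in Gal(Q(zeta_n)/Q) = (Z/nZ)* is the class of p, so its order is ord_163(17), the smallest k >= 1 with 17^k = 1 mod 163.
n = 163 = 163, phi(163) = 162; the order divides phi(n).
Divisors of 162: 1, 2, 3, 6, 9, 18, 27, 54, 81, 162
Repeated squaring mod 163: 17^1 = 17, 17^2 = 126, 17^4 = 65, 17^8 = 150, 17^16 = 6, 17^32 = 36, 17^64 = 155, 17^128 = 64
Test divisors in increasing order:
  k=1: 17^1 = 17 mod 163
  k=2: 17^2 = 126 mod 163
  k=3: 17^3 = 126 * 17 = 23 mod 163
  k=6: 17^6 = 65 * 126 = 40 mod 163
  k=9: 17^9 = 150 * 17 = 105 mod 163
  k=18: 17^18 = 6 * 126 = 104 mod 163
  k=27: 17^27 = 6 * 150 * 126 * 17 = 162 mod 163
  k=54: 17^54 = 36 * 6 * 65 * 126 = 1 mod 163  <- first divisor giving 1
Order = 54

54


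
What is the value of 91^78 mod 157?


p = 157 is prime and the exponent is (p-1)/2 = 78, so by Euler's criterion 91^78 = (91/157) = +1 or -1 mod 157.
Compute by square-and-multiply:
  78 = 64 + 8 + 4 + 2 (binary 1001110)
  Repeated squaring mod 157: 91^1 = 91, 91^2 = 117, 91^4 = 30, 91^8 = 115, 91^16 = 37, 91^32 = 113, 91^64 = 52
  91^78 = 91^64 * 91^8 * 91^4 * 91^2 = 52 * 115 * 30 * 117 mod 157
    52 * 115 = 5980 = 14 mod 157
    14 * 30 = 420 = 106 mod 157
    106 * 117 = 12402 = 156 mod 157
  91^78 = 156 mod 157
Result 156 = p - 1 = -1 mod 157: 91 is a quadratic non-residue mod 157. As a residue in [0, p-1] the value is 156.
91^78 mod 157 = 156

156


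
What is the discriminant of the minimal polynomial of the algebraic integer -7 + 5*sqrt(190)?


The element -7 + 5*sqrt(190) has minimal polynomial:
x^2 + 14*x - 4701
Discriminant = (14)^2 - 4*(-4701)
= 196 + 18804
= 19000

19000


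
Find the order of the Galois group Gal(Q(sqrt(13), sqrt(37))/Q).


The 2 square roots of distinct primes are multiplicatively independent over Q,
so [K:Q] = 2^2 and Gal(K/Q) is isomorphic to (Z/2Z)^2.
|Gal| = 2^2 = 4

4


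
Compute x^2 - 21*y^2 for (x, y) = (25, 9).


x^2 - d*y^2
= 25^2 - 21*9^2
= 625 - 1701
= -1076

-1076


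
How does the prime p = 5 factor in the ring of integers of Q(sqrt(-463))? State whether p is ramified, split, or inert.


K = Q(sqrt(-463)). Since d mod 4 = 1, disc(K) = -463.
Check p | disc: -463 mod 5 = 2.
p does not divide disc. Compute Legendre symbol (d/p):
2^((5-1)/2) mod 5 = -1
(d/p) = -1, so p is inert: (p) stays prime with e=1, f=2, g=1.
Therefore p is inert.

inert


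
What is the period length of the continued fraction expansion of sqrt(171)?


Run the CF algorithm for sqrt(171).
a_0 = floor(sqrt(171)) = 13; set m_0=0, q_0=1.
Recurrence: m' = q*a - m,  q' = (d - m'^2)/q,  a' = floor((a_0 + m')/q').
  step 1: m=13, q=2, a=13
  step 2: m=13, q=1, a=26
a_2 = 2*a_0 = 26, so the period closes here.
sqrt(171) = [13; 13, 26]
Period length = 2

2


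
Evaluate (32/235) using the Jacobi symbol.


Compute (32/235) via quadratic reciprocity:
  pull out 2: (2/235) = -1  (since 235 mod 8 = 3)
  pull out 2: (2/235) = -1  (since 235 mod 8 = 3)
  pull out 2: (2/235) = -1  (since 235 mod 8 = 3)
  pull out 2: (2/235) = -1  (since 235 mod 8 = 3)
  pull out 2: (2/235) = -1  (since 235 mod 8 = 3)
  (1/235) = 1
Product of signs = -1

-1


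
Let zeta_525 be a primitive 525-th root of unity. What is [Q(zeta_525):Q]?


The degree equals Euler's totient phi(525).
525 = 3 * 5^2 * 7
phi(525) = 240

240


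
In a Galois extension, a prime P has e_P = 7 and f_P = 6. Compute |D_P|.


|D_P| = e * f
= 7 * 6
= 42

42


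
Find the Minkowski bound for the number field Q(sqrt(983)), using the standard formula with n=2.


d = 983, d mod 4 = 3, so disc(K) = 4d = 3932; |disc(K)| = 3932
Real quadratic field, so n = 2, s = r2 = 0, r1 = 2
M = (n!/n^n) * (4/pi)^s * sqrt(|disc(K)|) = (2!/2^2) * (4/pi)^0 * sqrt(3932)
= 0.5 * 1.000000 * 62.705662
= 31.3528

31.3528


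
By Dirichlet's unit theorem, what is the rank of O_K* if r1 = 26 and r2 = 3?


By Dirichlet's unit theorem:
rank = r1 + r2 - 1
= 26 + 3 - 1
= 28

28


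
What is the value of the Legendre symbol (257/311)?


p = 311 is prime, so compute (257/311) with the reciprocity algorithm (Jacobi-symbol steps: pull out 2s via (2/n), flip via reciprocity, reduce):
  reciprocity: (257/311) -> +(311/257)
  reduce: (54/257)
  pull out 2: (2/257) = +1  (since 257 mod 8 = 1)
  reciprocity: (27/257) -> +(257/27)
  reduce: (14/27)
  pull out 2: (2/27) = -1  (since 27 mod 8 = 3)
  reciprocity: (7/27) -> -(27/7)
  reduce: (6/7)
  pull out 2: (2/7) = +1  (since 7 mod 8 = 7)
  reciprocity: (3/7) -> -(7/3)
  reduce: (1/3)
  (1/3) = 1
Product of signs = -1
(257/311) = -1

-1


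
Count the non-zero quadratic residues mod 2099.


For prime p, the number of non-zero quadratic residues is (p-1)/2.
= (2099-1)/2
= 1049

1049


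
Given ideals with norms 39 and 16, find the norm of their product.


N(IJ) = N(I) * N(J)
= 39 * 16
= 624

624


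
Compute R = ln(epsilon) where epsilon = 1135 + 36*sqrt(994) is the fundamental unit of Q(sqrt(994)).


epsilon = 1135 + 36*sqrt(994)
= 2269.9996
R = ln(2269.9996)
= 7.7275

7.7275


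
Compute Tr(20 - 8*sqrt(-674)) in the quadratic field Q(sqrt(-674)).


Tr(a + b*sqrt(d)) = (a + b*sqrt(d)) + (a - b*sqrt(d)) = 2a
= 2 * (20)
= 40

40


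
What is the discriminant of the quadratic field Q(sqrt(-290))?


For K = Q(sqrt(d)) with d squarefree: disc(K) = d if d = 1 mod 4, and disc(K) = 4d if d = 2 or 3 mod 4.
Here d = -290, and d mod 4 = 2.
d = 2 mod 4, not 1 (O_K = Z[sqrt(d)]), so disc(K) = 4d = 4 * (-290) = -1160

-1160


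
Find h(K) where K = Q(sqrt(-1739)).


K = Q(sqrt(-1739)). d mod 4 = 1, so D = disc(K) = d = -1739
h(K) equals the number of primitive reduced positive-definite forms (a, b, c) = a*x^2 + b*x*y + c*y^2 with b^2 - 4ac = D,
where reduced means |b| <= a <= c, with b >= 0 whenever |b| = a or a = c, and primitive means gcd(a, b, c) = 1.
Reduced forces 3a^2 <= |D| = 1739, so 1 <= a <= 24; b must have the parity of D, and c = (b^2 - D)/(4a) must be an integer >= a.
Enumerate a = 1..24, b in [-a, a]:
  a=1: (1, 1, 435)  [1]
  a=2: none
  a=3: (3, -1, 145), (3, 1, 145)  [2]
  a=4: none
  a=5: (5, -1, 87), (5, 1, 87)  [2]
  a=6: none
  a=7: (7, -5, 63), (7, 5, 63)  [2]
  a=8: none
  a=9: (9, -5, 49), (9, 5, 49)  [2]
  a=10..12: none
  a=13: (13, -9, 35), (13, 9, 35)  [2]
  a=14: none
  a=15: (15, -11, 31), (15, -1, 29), (15, 1, 29), (15, 11, 31)  [4]
  a=16..18: none
  a=19: (19, -3, 23), (19, 3, 23)  [2]
  a=20: none
  a=21: (21, -19, 25), (21, 5, 21), (21, 19, 25)  [3]
  a=22..24: none
Total reduced forms: 1 + 2 + 2 + 2 + 2 + 2 + 4 + 2 + 3 = 20
h = 20

20


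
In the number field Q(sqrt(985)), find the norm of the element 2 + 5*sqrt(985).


N(a + b*sqrt(d)) = a^2 - d*b^2
= (2)^2 - (985)*(5)^2
= 4 - 24625
= -24621

-24621


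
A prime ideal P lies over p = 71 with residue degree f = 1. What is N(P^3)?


N(P^a) = p^(a*f)
= 71^(3*1)
= 71^3
= 357911

357911


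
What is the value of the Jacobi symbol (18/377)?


Compute (18/377) via quadratic reciprocity:
  pull out 2: (2/377) = +1  (since 377 mod 8 = 1)
  reciprocity: (9/377) -> +(377/9)
  reduce: (8/9)
  pull out 2: (2/9) = +1  (since 9 mod 8 = 1)
  pull out 2: (2/9) = +1  (since 9 mod 8 = 1)
  pull out 2: (2/9) = +1  (since 9 mod 8 = 1)
  (1/9) = 1
Product of signs = 1

1


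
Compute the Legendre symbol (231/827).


p = 827 is prime, so compute (231/827) with the reciprocity algorithm (Jacobi-symbol steps: pull out 2s via (2/n), flip via reciprocity, reduce):
  reciprocity: (231/827) -> -(827/231)
  reduce: (134/231)
  pull out 2: (2/231) = +1  (since 231 mod 8 = 7)
  reciprocity: (67/231) -> -(231/67)
  reduce: (30/67)
  pull out 2: (2/67) = -1  (since 67 mod 8 = 3)
  reciprocity: (15/67) -> -(67/15)
  reduce: (7/15)
  reciprocity: (7/15) -> -(15/7)
  reduce: (1/7)
  (1/7) = 1
Product of signs = -1
(231/827) = -1

-1


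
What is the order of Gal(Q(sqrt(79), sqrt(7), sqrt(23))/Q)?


The 3 square roots of distinct primes are multiplicatively independent over Q,
so [K:Q] = 2^3 and Gal(K/Q) is isomorphic to (Z/2Z)^3.
|Gal| = 2^3 = 8

8


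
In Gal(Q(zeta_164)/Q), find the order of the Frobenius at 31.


The Frobenius at p in Gal(Q(zeta_n)/Q) = (Z/nZ)* is the class of p, so its order is ord_164(31), the smallest k >= 1 with 31^k = 1 mod 164.
n = 164 = 2^2 * 41, phi(164) = 80; the order divides phi(n).
Divisors of 80: 1, 2, 4, 5, 8, 10, 16, 20, 40, 80
Repeated squaring mod 164: 31^1 = 31, 31^2 = 141, 31^4 = 37, 31^8 = 57, 31^16 = 133, 31^32 = 141, 31^64 = 37
Test divisors in increasing order:
  k=1: 31^1 = 31 mod 164
  k=2: 31^2 = 141 mod 164
  k=4: 31^4 = 37 mod 164
  k=5: 31^5 = 37 * 31 = 163 mod 164
  k=8: 31^8 = 57 mod 164
  k=10: 31^10 = 57 * 141 = 1 mod 164  <- first divisor giving 1
Order = 10

10


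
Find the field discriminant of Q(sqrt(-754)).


For K = Q(sqrt(d)) with d squarefree: disc(K) = d if d = 1 mod 4, and disc(K) = 4d if d = 2 or 3 mod 4.
Here d = -754, and d mod 4 = 2.
d = 2 mod 4, not 1 (O_K = Z[sqrt(d)]), so disc(K) = 4d = 4 * (-754) = -3016

-3016


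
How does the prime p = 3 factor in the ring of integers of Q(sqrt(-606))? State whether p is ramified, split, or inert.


K = Q(sqrt(-606)). Since d mod 4 = 2, disc(K) = -2424.
Check p | disc: -2424 mod 3 = 0.
p divides disc, so p ramifies: (p) = P^2 with e=2, f=1, g=1.
Therefore p is ramified.

ramified


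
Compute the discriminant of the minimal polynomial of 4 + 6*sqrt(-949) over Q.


The element 4 + 6*sqrt(-949) has minimal polynomial:
x^2 - 8*x + 34180
Discriminant = (-8)^2 - 4*(34180)
= 64 - 136720
= -136656

-136656


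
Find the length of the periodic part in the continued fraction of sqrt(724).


Run the CF algorithm for sqrt(724).
a_0 = floor(sqrt(724)) = 26; set m_0=0, q_0=1.
Recurrence: m' = q*a - m,  q' = (d - m'^2)/q,  a' = floor((a_0 + m')/q').
  step 1: m=26, q=48, a=1
  step 2: m=22, q=5, a=9
  step 3: m=23, q=39, a=1
  step 4: m=16, q=12, a=3
  step 5: m=20, q=27, a=1
  step 6: m=7, q=25, a=1
  step 7: m=18, q=16, a=2
  step 8: m=14, q=33, a=1
  step 9: m=19, q=11, a=4
  step 10: m=25, q=9, a=5
  step 11: m=20, q=36, a=1
  step 12: m=16, q=13, a=3
  step 13: m=23, q=15, a=3
  step 14: m=22, q=16, a=3
  step 15: m=26, q=3, a=17
  step 16: m=25, q=33, a=1
  step 17: m=8, q=20, a=1
  step 18: m=12, q=29, a=1
  step 19: m=17, q=15, a=2
  step 20: m=13, q=37, a=1
  step 21: m=24, q=4, a=12
  step 22: m=24, q=37, a=1
  step 23: m=13, q=15, a=2
  step 24: m=17, q=29, a=1
  step 25: m=12, q=20, a=1
  step 26: m=8, q=33, a=1
  step 27: m=25, q=3, a=17
  step 28: m=26, q=16, a=3
  step 29: m=22, q=15, a=3
  step 30: m=23, q=13, a=3
  step 31: m=16, q=36, a=1
  step 32: m=20, q=9, a=5
  step 33: m=25, q=11, a=4
  step 34: m=19, q=33, a=1
  step 35: m=14, q=16, a=2
  step 36: m=18, q=25, a=1
  step 37: m=7, q=27, a=1
  step 38: m=20, q=12, a=3
  step 39: m=16, q=39, a=1
  step 40: m=23, q=5, a=9
  step 41: m=22, q=48, a=1
  step 42: m=26, q=1, a=52
a_42 = 2*a_0 = 52, so the period closes here.
sqrt(724) = [26; 1, 9, 1, 3, 1, 1, 2, 1, 4, 5, 1, 3, 3, 3, 17, 1, 1, 1, 2, 1, 12, 1, 2, 1, 1, 1, 17, 3, 3, 3, 1, 5, 4, 1, 2, 1, 1, 3, 1, 9, 1, 52]
Period length = 42

42


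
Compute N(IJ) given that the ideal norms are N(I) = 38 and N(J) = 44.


N(IJ) = N(I) * N(J)
= 38 * 44
= 1672

1672


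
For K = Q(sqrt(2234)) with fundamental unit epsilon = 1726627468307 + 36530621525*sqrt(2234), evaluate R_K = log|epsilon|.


epsilon = 1726627468307 + 36530621525*sqrt(2234)
= 3.4533e+12
R = ln(3.4533e+12)
= 28.8703

28.8703


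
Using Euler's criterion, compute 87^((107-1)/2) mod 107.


p = 107 is prime and the exponent is (p-1)/2 = 53, so by Euler's criterion 87^53 = (87/107) = +1 or -1 mod 107.
Compute by square-and-multiply:
  53 = 32 + 16 + 4 + 1 (binary 110101)
  Repeated squaring mod 107: 87^1 = 87, 87^2 = 79, 87^4 = 35, 87^8 = 48, 87^16 = 57, 87^32 = 39
  87^53 = 87^32 * 87^16 * 87^4 * 87^1 = 39 * 57 * 35 * 87 mod 107
    39 * 57 = 2223 = 83 mod 107
    83 * 35 = 2905 = 16 mod 107
    16 * 87 = 1392 = 1 mod 107
  87^53 = 1 mod 107
Result 1: 87 is a quadratic residue mod 107.
87^53 mod 107 = 1

1


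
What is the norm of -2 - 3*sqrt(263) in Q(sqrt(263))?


N(a + b*sqrt(d)) = a^2 - d*b^2
= (-2)^2 - (263)*(-3)^2
= 4 - 2367
= -2363

-2363


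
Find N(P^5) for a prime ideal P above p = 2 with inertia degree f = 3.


N(P^a) = p^(a*f)
= 2^(5*3)
= 2^15
= 32768

32768


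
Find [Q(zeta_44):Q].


The degree equals Euler's totient phi(44).
44 = 2^2 * 11
phi(44) = 20

20


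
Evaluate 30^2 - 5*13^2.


x^2 - d*y^2
= 30^2 - 5*13^2
= 900 - 845
= 55

55


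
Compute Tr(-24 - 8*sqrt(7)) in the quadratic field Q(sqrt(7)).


Tr(a + b*sqrt(d)) = (a + b*sqrt(d)) + (a - b*sqrt(d)) = 2a
= 2 * (-24)
= -48

-48


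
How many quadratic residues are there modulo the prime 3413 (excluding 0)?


For prime p, the number of non-zero quadratic residues is (p-1)/2.
= (3413-1)/2
= 1706

1706


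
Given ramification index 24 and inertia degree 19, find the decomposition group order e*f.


|D_P| = e * f
= 24 * 19
= 456

456


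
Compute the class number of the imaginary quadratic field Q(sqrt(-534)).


K = Q(sqrt(-534)). d mod 4 = 2, so D = disc(K) = 4d = -2136
h(K) equals the number of primitive reduced positive-definite forms (a, b, c) = a*x^2 + b*x*y + c*y^2 with b^2 - 4ac = D,
where reduced means |b| <= a <= c, with b >= 0 whenever |b| = a or a = c, and primitive means gcd(a, b, c) = 1.
Reduced forces 3a^2 <= |D| = 2136, so 1 <= a <= 26; b must have the parity of D, and c = (b^2 - D)/(4a) must be an integer >= a.
Enumerate a = 1..26, b in [-a, a]:
  a=1: (1, 0, 534)  [1]
  a=2: (2, 0, 267)  [1]
  a=3: (3, 0, 178)  [1]
  a=4: none
  a=5: (5, -2, 107), (5, 2, 107)  [2]
  a=6: (6, 0, 89)  [1]
  a=7..9: none
  a=10: (10, -8, 55), (10, 8, 55)  [2]
  a=11: (11, -8, 50), (11, 8, 50)  [2]
  a=12: none
  a=13: (13, -10, 43), (13, 10, 43)  [2]
  a=14: none
  a=15: (15, -12, 38), (15, 12, 38)  [2]
  a=16..18: none
  a=19: (19, -12, 30), (19, 12, 30)  [2]
  a=20..21: none
  a=22: (22, -8, 25), (22, 8, 25)  [2]
  a=23: (23, -16, 26), (23, 16, 26)  [2]
  a=24..26: none
Total reduced forms: 1 + 1 + 1 + 2 + 1 + 2 + 2 + 2 + 2 + 2 + 2 + 2 = 20
h = 20

20


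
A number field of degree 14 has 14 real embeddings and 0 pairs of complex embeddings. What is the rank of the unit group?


By Dirichlet's unit theorem:
rank = r1 + r2 - 1
= 14 + 0 - 1
= 13

13


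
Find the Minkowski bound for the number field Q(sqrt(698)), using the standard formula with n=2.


d = 698, d mod 4 = 2, so disc(K) = 4d = 2792; |disc(K)| = 2792
Real quadratic field, so n = 2, s = r2 = 0, r1 = 2
M = (n!/n^n) * (4/pi)^s * sqrt(|disc(K)|) = (2!/2^2) * (4/pi)^0 * sqrt(2792)
= 0.5 * 1.000000 * 52.839379
= 26.4197

26.4197


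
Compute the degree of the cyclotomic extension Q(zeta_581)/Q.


The degree equals Euler's totient phi(581).
581 = 7 * 83
phi(581) = 492

492


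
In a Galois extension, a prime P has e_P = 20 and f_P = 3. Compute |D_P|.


|D_P| = e * f
= 20 * 3
= 60

60


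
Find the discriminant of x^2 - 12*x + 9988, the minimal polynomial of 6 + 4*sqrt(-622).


The element 6 + 4*sqrt(-622) has minimal polynomial:
x^2 - 12*x + 9988
Discriminant = (-12)^2 - 4*(9988)
= 144 - 39952
= -39808

-39808


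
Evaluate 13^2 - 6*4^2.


x^2 - d*y^2
= 13^2 - 6*4^2
= 169 - 96
= 73

73


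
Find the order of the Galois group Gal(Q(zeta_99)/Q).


|Gal(Q(zeta_99)/Q)| = phi(99)
= 60

60


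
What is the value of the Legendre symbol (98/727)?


p = 727 is prime, so compute (98/727) with the reciprocity algorithm (Jacobi-symbol steps: pull out 2s via (2/n), flip via reciprocity, reduce):
  pull out 2: (2/727) = +1  (since 727 mod 8 = 7)
  reciprocity: (49/727) -> +(727/49)
  reduce: (41/49)
  reciprocity: (41/49) -> +(49/41)
  reduce: (8/41)
  pull out 2: (2/41) = +1  (since 41 mod 8 = 1)
  pull out 2: (2/41) = +1  (since 41 mod 8 = 1)
  pull out 2: (2/41) = +1  (since 41 mod 8 = 1)
  (1/41) = 1
Product of signs = 1
(98/727) = 1

1


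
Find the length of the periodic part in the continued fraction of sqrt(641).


Run the CF algorithm for sqrt(641).
a_0 = floor(sqrt(641)) = 25; set m_0=0, q_0=1.
Recurrence: m' = q*a - m,  q' = (d - m'^2)/q,  a' = floor((a_0 + m')/q').
  step 1: m=25, q=16, a=3
  step 2: m=23, q=7, a=6
  step 3: m=19, q=40, a=1
  step 4: m=21, q=5, a=9
  step 5: m=24, q=13, a=3
  step 6: m=15, q=32, a=1
  step 7: m=17, q=11, a=3
  step 8: m=16, q=35, a=1
  step 9: m=19, q=8, a=5
  step 10: m=21, q=25, a=1
  step 11: m=4, q=25, a=1
  step 12: m=21, q=8, a=5
  step 13: m=19, q=35, a=1
  step 14: m=16, q=11, a=3
  step 15: m=17, q=32, a=1
  step 16: m=15, q=13, a=3
  step 17: m=24, q=5, a=9
  step 18: m=21, q=40, a=1
  step 19: m=19, q=7, a=6
  step 20: m=23, q=16, a=3
  step 21: m=25, q=1, a=50
a_21 = 2*a_0 = 50, so the period closes here.
sqrt(641) = [25; 3, 6, 1, 9, 3, 1, 3, 1, 5, 1, 1, 5, 1, 3, 1, 3, 9, 1, 6, 3, 50]
Period length = 21

21


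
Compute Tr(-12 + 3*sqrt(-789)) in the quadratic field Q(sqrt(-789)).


Tr(a + b*sqrt(d)) = (a + b*sqrt(d)) + (a - b*sqrt(d)) = 2a
= 2 * (-12)
= -24

-24


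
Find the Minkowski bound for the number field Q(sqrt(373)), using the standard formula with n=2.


d = 373, d mod 4 = 1, so disc(K) = d = 373; |disc(K)| = 373
Real quadratic field, so n = 2, s = r2 = 0, r1 = 2
M = (n!/n^n) * (4/pi)^s * sqrt(|disc(K)|) = (2!/2^2) * (4/pi)^0 * sqrt(373)
= 0.5 * 1.000000 * 19.313208
= 9.6566

9.6566


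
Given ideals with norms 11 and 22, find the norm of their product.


N(IJ) = N(I) * N(J)
= 11 * 22
= 242

242


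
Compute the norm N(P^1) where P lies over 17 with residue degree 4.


N(P^a) = p^(a*f)
= 17^(1*4)
= 17^4
= 83521

83521


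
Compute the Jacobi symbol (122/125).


Compute (122/125) via quadratic reciprocity:
  pull out 2: (2/125) = -1  (since 125 mod 8 = 5)
  reciprocity: (61/125) -> +(125/61)
  reduce: (3/61)
  reciprocity: (3/61) -> +(61/3)
  reduce: (1/3)
  (1/3) = 1
Product of signs = -1

-1


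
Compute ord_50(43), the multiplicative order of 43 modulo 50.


We want ord_50(43), the smallest k >= 1 with 43^k = 1 mod 50.
n = 50 = 2 * 5^2, phi(50) = 20; the order divides phi(n).
Divisors of 20: 1, 2, 4, 5, 10, 20
Repeated squaring mod 50: 43^1 = 43, 43^2 = 49, 43^4 = 1, 43^8 = 1, 43^16 = 1
Test divisors in increasing order:
  k=1: 43^1 = 43 mod 50
  k=2: 43^2 = 49 mod 50
  k=4: 43^4 = 1 mod 50  <- first divisor giving 1
Order = 4

4


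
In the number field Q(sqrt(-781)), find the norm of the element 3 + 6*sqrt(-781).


N(a + b*sqrt(d)) = a^2 - d*b^2
= (3)^2 - (-781)*(6)^2
= 9 + 28116
= 28125

28125


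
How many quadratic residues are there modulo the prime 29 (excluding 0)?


For prime p, the number of non-zero quadratic residues is (p-1)/2.
= (29-1)/2
= 14

14


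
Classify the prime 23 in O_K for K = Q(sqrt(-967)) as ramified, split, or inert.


K = Q(sqrt(-967)). Since d mod 4 = 1, disc(K) = -967.
Check p | disc: -967 mod 23 = 22.
p does not divide disc. Compute Legendre symbol (d/p):
22^((23-1)/2) mod 23 = -1
(d/p) = -1, so p is inert: (p) stays prime with e=1, f=2, g=1.
Therefore p is inert.

inert


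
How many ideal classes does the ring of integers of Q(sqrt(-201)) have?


K = Q(sqrt(-201)). d mod 4 = 3, so D = disc(K) = 4d = -804
h(K) equals the number of primitive reduced positive-definite forms (a, b, c) = a*x^2 + b*x*y + c*y^2 with b^2 - 4ac = D,
where reduced means |b| <= a <= c, with b >= 0 whenever |b| = a or a = c, and primitive means gcd(a, b, c) = 1.
Reduced forces 3a^2 <= |D| = 804, so 1 <= a <= 16; b must have the parity of D, and c = (b^2 - D)/(4a) must be an integer >= a.
Enumerate a = 1..16, b in [-a, a]:
  a=1: (1, 0, 201)  [1]
  a=2: (2, 2, 101)  [1]
  a=3: (3, 0, 67)  [1]
  a=4: none
  a=5: (5, -4, 41), (5, 4, 41)  [2]
  a=6: (6, 6, 35)  [1]
  a=7: (7, -6, 30), (7, 6, 30)  [2]
  a=8..9: none
  a=10: (10, -6, 21), (10, 6, 21)  [2]
  a=11..13: none
  a=14: (14, -6, 15), (14, 6, 15)  [2]
  a=15..16: none
Total reduced forms: 1 + 1 + 1 + 2 + 1 + 2 + 2 + 2 = 12
h = 12

12


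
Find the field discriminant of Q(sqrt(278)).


For K = Q(sqrt(d)) with d squarefree: disc(K) = d if d = 1 mod 4, and disc(K) = 4d if d = 2 or 3 mod 4.
Here d = 278, and d mod 4 = 2.
d = 2 mod 4, not 1 (O_K = Z[sqrt(d)]), so disc(K) = 4d = 4 * (278) = 1112

1112


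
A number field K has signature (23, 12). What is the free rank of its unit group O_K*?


By Dirichlet's unit theorem:
rank = r1 + r2 - 1
= 23 + 12 - 1
= 34

34


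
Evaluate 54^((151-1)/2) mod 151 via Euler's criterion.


p = 151 is prime and the exponent is (p-1)/2 = 75, so by Euler's criterion 54^75 = (54/151) = +1 or -1 mod 151.
Compute by square-and-multiply:
  75 = 64 + 8 + 2 + 1 (binary 1001011)
  Repeated squaring mod 151: 54^1 = 54, 54^2 = 47, 54^4 = 95, 54^8 = 116, 54^16 = 17, 54^32 = 138, 54^64 = 18
  54^75 = 54^64 * 54^8 * 54^2 * 54^1 = 18 * 116 * 47 * 54 mod 151
    18 * 116 = 2088 = 125 mod 151
    125 * 47 = 5875 = 137 mod 151
    137 * 54 = 7398 = 150 mod 151
  54^75 = 150 mod 151
Result 150 = p - 1 = -1 mod 151: 54 is a quadratic non-residue mod 151. As a residue in [0, p-1] the value is 150.
54^75 mod 151 = 150

150


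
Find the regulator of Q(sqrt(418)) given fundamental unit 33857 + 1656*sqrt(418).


epsilon = 33857 + 1656*sqrt(418)
= 67714.0000
R = ln(67714.0000)
= 11.1230

11.1230


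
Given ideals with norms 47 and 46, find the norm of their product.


N(IJ) = N(I) * N(J)
= 47 * 46
= 2162

2162


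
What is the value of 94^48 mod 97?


p = 97 is prime and the exponent is (p-1)/2 = 48, so by Euler's criterion 94^48 = (94/97) = +1 or -1 mod 97.
Compute by square-and-multiply:
  48 = 32 + 16 (binary 110000)
  Repeated squaring mod 97: 94^1 = 94, 94^2 = 9, 94^4 = 81, 94^8 = 62, 94^16 = 61, 94^32 = 35
  94^48 = 94^32 * 94^16 = 35 * 61 mod 97
    35 * 61 = 2135 = 1 mod 97
  94^48 = 1 mod 97
Result 1: 94 is a quadratic residue mod 97.
94^48 mod 97 = 1

1


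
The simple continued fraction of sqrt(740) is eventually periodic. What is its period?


Run the CF algorithm for sqrt(740).
a_0 = floor(sqrt(740)) = 27; set m_0=0, q_0=1.
Recurrence: m' = q*a - m,  q' = (d - m'^2)/q,  a' = floor((a_0 + m')/q').
  step 1: m=27, q=11, a=4
  step 2: m=17, q=41, a=1
  step 3: m=24, q=4, a=12
  step 4: m=24, q=41, a=1
  step 5: m=17, q=11, a=4
  step 6: m=27, q=1, a=54
a_6 = 2*a_0 = 54, so the period closes here.
sqrt(740) = [27; 4, 1, 12, 1, 4, 54]
Period length = 6

6


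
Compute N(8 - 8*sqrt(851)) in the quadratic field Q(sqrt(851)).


N(a + b*sqrt(d)) = a^2 - d*b^2
= (8)^2 - (851)*(-8)^2
= 64 - 54464
= -54400

-54400


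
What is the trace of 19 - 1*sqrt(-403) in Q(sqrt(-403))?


Tr(a + b*sqrt(d)) = (a + b*sqrt(d)) + (a - b*sqrt(d)) = 2a
= 2 * (19)
= 38

38


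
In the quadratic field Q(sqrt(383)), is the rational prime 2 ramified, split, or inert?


K = Q(sqrt(383)). Since d mod 4 = 3, disc(K) = 1532.
Check p | disc: 1532 mod 2 = 0.
p divides disc, so p ramifies: (p) = P^2 with e=2, f=1, g=1.
Therefore p is ramified.

ramified


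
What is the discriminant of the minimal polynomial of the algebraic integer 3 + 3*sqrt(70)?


The element 3 + 3*sqrt(70) has minimal polynomial:
x^2 - 6*x - 621
Discriminant = (-6)^2 - 4*(-621)
= 36 + 2484
= 2520

2520


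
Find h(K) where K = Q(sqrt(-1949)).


K = Q(sqrt(-1949)). d mod 4 = 3, so D = disc(K) = 4d = -7796
h(K) equals the number of primitive reduced positive-definite forms (a, b, c) = a*x^2 + b*x*y + c*y^2 with b^2 - 4ac = D,
where reduced means |b| <= a <= c, with b >= 0 whenever |b| = a or a = c, and primitive means gcd(a, b, c) = 1.
Reduced forces 3a^2 <= |D| = 7796, so 1 <= a <= 50; b must have the parity of D, and c = (b^2 - D)/(4a) must be an integer >= a.
Enumerate a = 1..50, b in [-a, a]:
  a=1: (1, 0, 1949)  [1]
  a=2: (2, 2, 975)  [1]
  a=3: (3, -2, 650), (3, 2, 650)  [2]
  a=4: none
  a=5: (5, -2, 390), (5, 2, 390)  [2]
  a=6: (6, -2, 325), (6, 2, 325)  [2]
  a=7: (7, -4, 279), (7, 4, 279)  [2]
  a=8: none
  a=9: (9, -4, 217), (9, 4, 217)  [2]
  a=10: (10, -2, 195), (10, 2, 195)  [2]
  a=11: (11, -6, 178), (11, 6, 178)  [2]
  a=12: none
  a=13: (13, -2, 150), (13, 2, 150)  [2]
  a=14: (14, -10, 141), (14, 10, 141)  [2]
  a=15: (15, -8, 131), (15, -2, 130), (15, 2, 130), (15, 8, 131)  [4]
  a=16..17: none
  a=18: (18, -14, 111), (18, 14, 111)  [2]
  a=19..20: none
  a=21: (21, -10, 94), (21, -4, 93), (21, 4, 93), (21, 10, 94)  [4]
  a=22: (22, -6, 89), (22, 6, 89)  [2]
  a=23: (23, -22, 90), (23, 22, 90)  [2]
  a=24: none
  a=25: (25, -2, 78), (25, 2, 78)  [2]
  a=26: (26, -2, 75), (26, 2, 75)  [2]
  a=27: (27, -14, 74), (27, 14, 74)  [2]
  a=28: none
  a=29: (29, -18, 70), (29, 18, 70)  [2]
  a=30: (30, -22, 69), (30, -2, 65), (30, 2, 65), (30, 22, 69)  [4]
  a=31: (31, -4, 63), (31, 4, 63)  [2]
  a=32: none
  a=33: (33, -28, 65), (33, -16, 61), (33, 16, 61), (33, 28, 65)  [4]
  a=34: none
  a=35: (35, -32, 63), (35, -18, 58), (35, 18, 58), (35, 32, 63)  [4]
  a=36: none
  a=37: (37, -14, 54), (37, 14, 54)  [2]
  a=38: none
  a=39: (39, -28, 55), (39, -2, 50), (39, 2, 50), (39, 28, 55)  [4]
  a=40..41: none
  a=42: (42, -38, 55), (42, -10, 47), (42, 10, 47), (42, 38, 55)  [4]
  a=43..44: none
  a=45: (45, -32, 49), (45, -22, 46), (45, 22, 46), (45, 32, 49)  [4]
  a=46..50: none
Total reduced forms: 1 + 1 + 2 + 2 + 2 + 2 + 2 + 2 + 2 + 2 + 2 + 4 + 2 + 4 + 2 + 2 + 2 + 2 + 2 + 2 + 4 + 2 + 4 + 4 + 2 + 4 + 4 + 4 = 70
h = 70

70


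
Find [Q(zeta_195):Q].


The degree equals Euler's totient phi(195).
195 = 3 * 5 * 13
phi(195) = 96

96


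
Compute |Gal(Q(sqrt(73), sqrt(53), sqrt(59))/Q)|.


The 3 square roots of distinct primes are multiplicatively independent over Q,
so [K:Q] = 2^3 and Gal(K/Q) is isomorphic to (Z/2Z)^3.
|Gal| = 2^3 = 8

8


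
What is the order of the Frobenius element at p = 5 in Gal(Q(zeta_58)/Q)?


The Frobenius at p in Gal(Q(zeta_n)/Q) = (Z/nZ)* is the class of p, so its order is ord_58(5), the smallest k >= 1 with 5^k = 1 mod 58.
n = 58 = 2 * 29, phi(58) = 28; the order divides phi(n).
Divisors of 28: 1, 2, 4, 7, 14, 28
Repeated squaring mod 58: 5^1 = 5, 5^2 = 25, 5^4 = 45, 5^8 = 53, 5^16 = 25
Test divisors in increasing order:
  k=1: 5^1 = 5 mod 58
  k=2: 5^2 = 25 mod 58
  k=4: 5^4 = 45 mod 58
  k=7: 5^7 = 45 * 25 * 5 = 57 mod 58
  k=14: 5^14 = 53 * 45 * 25 = 1 mod 58  <- first divisor giving 1
Order = 14

14


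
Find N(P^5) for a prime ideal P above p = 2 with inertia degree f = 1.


N(P^a) = p^(a*f)
= 2^(5*1)
= 2^5
= 32

32


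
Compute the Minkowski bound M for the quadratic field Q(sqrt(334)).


d = 334, d mod 4 = 2, so disc(K) = 4d = 1336; |disc(K)| = 1336
Real quadratic field, so n = 2, s = r2 = 0, r1 = 2
M = (n!/n^n) * (4/pi)^s * sqrt(|disc(K)|) = (2!/2^2) * (4/pi)^0 * sqrt(1336)
= 0.5 * 1.000000 * 36.551334
= 18.2757

18.2757


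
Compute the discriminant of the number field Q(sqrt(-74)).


For K = Q(sqrt(d)) with d squarefree: disc(K) = d if d = 1 mod 4, and disc(K) = 4d if d = 2 or 3 mod 4.
Here d = -74, and d mod 4 = 2.
d = 2 mod 4, not 1 (O_K = Z[sqrt(d)]), so disc(K) = 4d = 4 * (-74) = -296

-296


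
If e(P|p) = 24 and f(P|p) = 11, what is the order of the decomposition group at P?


|D_P| = e * f
= 24 * 11
= 264

264


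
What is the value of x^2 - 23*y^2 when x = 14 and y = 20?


x^2 - d*y^2
= 14^2 - 23*20^2
= 196 - 9200
= -9004

-9004


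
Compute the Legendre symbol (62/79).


p = 79 is prime, so compute (62/79) with the reciprocity algorithm (Jacobi-symbol steps: pull out 2s via (2/n), flip via reciprocity, reduce):
  pull out 2: (2/79) = +1  (since 79 mod 8 = 7)
  reciprocity: (31/79) -> -(79/31)
  reduce: (17/31)
  reciprocity: (17/31) -> +(31/17)
  reduce: (14/17)
  pull out 2: (2/17) = +1  (since 17 mod 8 = 1)
  reciprocity: (7/17) -> +(17/7)
  reduce: (3/7)
  reciprocity: (3/7) -> -(7/3)
  reduce: (1/3)
  (1/3) = 1
Product of signs = 1
(62/79) = 1

1


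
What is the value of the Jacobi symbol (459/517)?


Compute (459/517) via quadratic reciprocity:
  reciprocity: (459/517) -> +(517/459)
  reduce: (58/459)
  pull out 2: (2/459) = -1  (since 459 mod 8 = 3)
  reciprocity: (29/459) -> +(459/29)
  reduce: (24/29)
  pull out 2: (2/29) = -1  (since 29 mod 8 = 5)
  pull out 2: (2/29) = -1  (since 29 mod 8 = 5)
  pull out 2: (2/29) = -1  (since 29 mod 8 = 5)
  reciprocity: (3/29) -> +(29/3)
  reduce: (2/3)
  pull out 2: (2/3) = -1  (since 3 mod 8 = 3)
  (1/3) = 1
Product of signs = -1

-1


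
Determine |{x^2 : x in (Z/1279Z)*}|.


For prime p, the number of non-zero quadratic residues is (p-1)/2.
= (1279-1)/2
= 639

639
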